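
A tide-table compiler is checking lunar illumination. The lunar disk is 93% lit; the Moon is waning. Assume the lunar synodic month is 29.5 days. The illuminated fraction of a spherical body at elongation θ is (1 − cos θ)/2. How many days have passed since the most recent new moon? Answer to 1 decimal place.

From f = (1 − cos θ)/2: cos θ = 1 − 2×0.93 = -0.860; arccos → 149.3°.
Since the Moon is past full (waning), take the reflex angle: θ = 360° − 149.3° = 210.7°.
Age = 29.5 × 210.7°/360° ≈ 17.26 days.

17.3 days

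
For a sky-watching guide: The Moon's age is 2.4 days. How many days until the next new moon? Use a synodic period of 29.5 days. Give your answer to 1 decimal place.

27.1 days

One full lunation from the last new moon is 29.5 d; remaining = 29.5 − 2.4 = 27.100 d.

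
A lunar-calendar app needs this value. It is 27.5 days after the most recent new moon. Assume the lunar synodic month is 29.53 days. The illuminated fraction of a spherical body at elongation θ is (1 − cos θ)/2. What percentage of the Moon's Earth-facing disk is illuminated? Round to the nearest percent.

5%

Elongation θ = 360° × 27.5/29.53 ≈ 335.3°.
With cos θ = 0.908, the lit fraction is (1 − 0.908)/2 ≈ 0.046, so 5%.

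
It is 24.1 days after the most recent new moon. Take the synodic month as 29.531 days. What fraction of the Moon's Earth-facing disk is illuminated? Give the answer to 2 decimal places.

The Moon has covered 24.1/29.531 of its cycle, so θ ≈ 360° × 24.1/29.531 = 293.8°.
Illuminated fraction = (1 − cos 293.8°)/2 = (1 − 0.403)/2 ≈ 0.298.

0.30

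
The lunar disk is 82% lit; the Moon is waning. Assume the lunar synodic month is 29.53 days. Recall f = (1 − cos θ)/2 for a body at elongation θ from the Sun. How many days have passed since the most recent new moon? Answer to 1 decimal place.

18.9 days

cos θ = 1 − 2f = -0.640, giving a principal value of 129.8°.
Since the Moon is past full (waning), take the reflex angle: θ = 360° − 129.8° = 230.2°.
Age = 29.53 × 230.2°/360° ≈ 18.88 days.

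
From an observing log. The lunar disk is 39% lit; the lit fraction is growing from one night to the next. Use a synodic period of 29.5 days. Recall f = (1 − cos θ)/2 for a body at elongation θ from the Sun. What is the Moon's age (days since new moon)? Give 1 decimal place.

6.3 days

From f = (1 − cos θ)/2: cos θ = 1 − 2×0.39 = 0.220; arccos → 77.3°.
Waxing ⇒ before full, so θ = 77.3°.
Age = 29.5 × 77.3°/360° ≈ 6.33 days.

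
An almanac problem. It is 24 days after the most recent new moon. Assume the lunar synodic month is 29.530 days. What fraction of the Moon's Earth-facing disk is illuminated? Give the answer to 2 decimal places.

0.31

Elongation θ = 360° × 24/29.530 ≈ 292.6°.
Illuminated fraction = (1 − cos 292.6°)/2 = (1 − 0.384)/2 ≈ 0.308.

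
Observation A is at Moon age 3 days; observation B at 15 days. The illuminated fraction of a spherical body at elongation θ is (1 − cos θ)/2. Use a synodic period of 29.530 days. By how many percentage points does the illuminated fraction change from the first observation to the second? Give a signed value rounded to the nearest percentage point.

First observation: θ = 360°·3/29.530 = 36.6°, so f = 0.098.
Second observation: θ = 182.9°, f = 0.999.
Δf = 0.999 − 0.098 = +0.901, i.e. +90 pp.

+90 pp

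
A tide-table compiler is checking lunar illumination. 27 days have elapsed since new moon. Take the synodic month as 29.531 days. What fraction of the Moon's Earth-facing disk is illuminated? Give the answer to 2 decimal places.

0.07

Elongation θ = 360° × 27/29.531 ≈ 329.1°.
cos 329.1° = 0.858, so f = (1 − 0.858)/2 = 0.071.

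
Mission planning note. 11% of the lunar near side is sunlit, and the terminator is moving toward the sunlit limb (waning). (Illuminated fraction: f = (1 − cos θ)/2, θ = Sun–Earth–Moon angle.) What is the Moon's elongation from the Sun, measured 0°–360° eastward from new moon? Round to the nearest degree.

321°

cos θ = 1 − 2f = 0.780, giving a principal value of 38.7°.
Since the Moon is past full (waning), take the reflex angle: θ = 360° − 38.7° = 321.3°.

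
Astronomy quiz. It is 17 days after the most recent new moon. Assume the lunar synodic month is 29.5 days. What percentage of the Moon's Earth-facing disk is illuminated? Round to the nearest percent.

Elongation θ = 360° × 17/29.5 ≈ 207.5°.
Illuminated fraction = (1 − cos 207.5°)/2 = (1 − (-0.887))/2 ≈ 0.944, so 94%.

94%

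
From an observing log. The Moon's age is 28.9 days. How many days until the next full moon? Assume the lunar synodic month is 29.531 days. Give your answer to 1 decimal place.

15.4 days

Full moon occurs at elongation 180°, i.e. at age 29.531 × 180/360 = 14.765 d.
Already past this cycle's full moon; the next is at 14.765 + 29.531 = 44.296 d, so 44.296 − 28.9 = 15.396 days.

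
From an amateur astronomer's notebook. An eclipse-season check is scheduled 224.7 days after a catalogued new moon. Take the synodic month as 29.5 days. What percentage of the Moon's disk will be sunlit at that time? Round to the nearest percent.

87%

Reduce mod P: 224.7 − 7×29.5 = 18.20 d into the current lunation.
Elongation θ = 360° × 18.20/29.5 ≈ 222.1°.
cos 222.1° = (-0.742), so f = (1 − (-0.742))/2 = 0.871, so 87%.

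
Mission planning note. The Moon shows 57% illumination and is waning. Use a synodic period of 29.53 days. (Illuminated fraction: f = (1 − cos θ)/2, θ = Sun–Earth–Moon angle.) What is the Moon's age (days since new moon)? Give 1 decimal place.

Invert f = (1 − cos θ)/2 to get cos θ = 1 − 2(0.57) = -0.140, hence θ₀ = arccos -0.140 = 98.0°.
Since the Moon is past full (waning), take the reflex angle: θ = 360° − 98.0° = 262.0°.
That fraction of the synodic month is 262.0/360 × 29.53 d ≈ 21.49 d.

21.5 days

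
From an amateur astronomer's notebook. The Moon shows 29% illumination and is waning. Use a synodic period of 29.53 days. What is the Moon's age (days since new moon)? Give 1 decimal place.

24.2 days

cos θ = 1 − 2f = 0.420, giving a principal value of 65.2°.
Since the Moon is past full (waning), take the reflex angle: θ = 360° − 65.2° = 294.8°.
Age = 29.53 × 294.8°/360° ≈ 24.18 days.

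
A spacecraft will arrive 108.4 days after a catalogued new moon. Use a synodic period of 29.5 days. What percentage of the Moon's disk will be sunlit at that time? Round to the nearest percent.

73%

108.4/29.5 = 3.675 lunations, so 3 complete cycles and 19.90 d into the next.
Phase angle: θ = 360°·(19.90 d)/(29.5 d) = 242.8°.
With cos θ = (-0.456), the lit fraction is (1 − (-0.456))/2 ≈ 0.728, so 73%.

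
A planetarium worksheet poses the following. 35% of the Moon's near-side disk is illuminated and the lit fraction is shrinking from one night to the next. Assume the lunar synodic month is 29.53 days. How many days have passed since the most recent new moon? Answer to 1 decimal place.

23.6 days

cos θ = 1 − 2f = 0.300, giving a principal value of 72.5°.
A waning Moon lies in 180°–360°, so θ = 360° − 72.5° = 287.5°.
At 360°/29.53 d per day, 287.5° corresponds to 23.58 days.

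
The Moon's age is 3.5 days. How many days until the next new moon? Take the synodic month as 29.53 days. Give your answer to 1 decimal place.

The next new moon completes the synodic month: 29.53 − 3.5 = 26.030 days.

26.0 days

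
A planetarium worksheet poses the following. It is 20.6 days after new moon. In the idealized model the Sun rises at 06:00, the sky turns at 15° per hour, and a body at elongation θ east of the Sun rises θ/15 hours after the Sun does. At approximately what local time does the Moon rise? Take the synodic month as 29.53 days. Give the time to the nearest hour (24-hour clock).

23:00

The Moon has covered 20.6/29.53 of its cycle, so θ ≈ 360° × 20.6/29.53 = 251.1°.
The Moon trails the Sun by θ/15 = 251.1/15 ≈ 16.74 hours.
06:00 + 16.74 h ≈ 22:45 → 23:00 to the nearest hour.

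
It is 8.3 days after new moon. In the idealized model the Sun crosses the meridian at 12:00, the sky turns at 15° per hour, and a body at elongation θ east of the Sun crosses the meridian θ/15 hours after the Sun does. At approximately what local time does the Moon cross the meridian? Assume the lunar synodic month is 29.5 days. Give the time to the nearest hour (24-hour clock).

19:00

The Moon has covered 8.3/29.5 of its cycle, so θ ≈ 360° × 8.3/29.5 = 101.3°.
At 15° of sky rotation per hour, 101.3° corresponds to a 6.75 h lag.
12:00 + 6.75 h ≈ 18:45 → 19:00 to the nearest hour.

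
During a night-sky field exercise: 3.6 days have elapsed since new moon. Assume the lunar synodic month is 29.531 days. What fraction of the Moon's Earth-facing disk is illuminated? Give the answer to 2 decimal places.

0.14

Elongation θ = 360° × 3.6/29.531 ≈ 43.9°.
With cos θ = 0.721, the lit fraction is (1 − 0.721)/2 ≈ 0.140.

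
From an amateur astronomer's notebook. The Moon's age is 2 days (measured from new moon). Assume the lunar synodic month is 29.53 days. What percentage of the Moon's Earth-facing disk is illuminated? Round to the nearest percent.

Elongation θ = 360° × 2/29.53 ≈ 24.4°.
With cos θ = 0.911, the lit fraction is (1 − 0.911)/2 ≈ 0.045, so 4%.

4%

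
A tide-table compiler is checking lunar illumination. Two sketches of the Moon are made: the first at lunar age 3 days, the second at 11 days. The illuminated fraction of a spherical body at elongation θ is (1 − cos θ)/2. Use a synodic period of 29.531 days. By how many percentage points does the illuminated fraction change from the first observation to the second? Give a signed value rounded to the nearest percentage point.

+75 pp

θ₁ = 360° × 3/29.531 = 36.6°, f₁ = (1 − cos θ₁)/2 = 0.098.
θ₂ = 360° × 11/29.531 = 134.1°, f₂ = (1 − cos θ₂)/2 = 0.848.
Change = f₂ − f₁ = +0.749 → +75 percentage points.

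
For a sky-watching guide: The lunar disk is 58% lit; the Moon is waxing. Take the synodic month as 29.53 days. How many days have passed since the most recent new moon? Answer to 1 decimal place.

8.1 days

From f = (1 − cos θ)/2: cos θ = 1 − 2×0.58 = -0.160; arccos → 99.2°.
The Moon is waxing (0°–180°), so θ = 99.2° directly.
At 360°/29.53 d per day, 99.2° corresponds to 8.14 days.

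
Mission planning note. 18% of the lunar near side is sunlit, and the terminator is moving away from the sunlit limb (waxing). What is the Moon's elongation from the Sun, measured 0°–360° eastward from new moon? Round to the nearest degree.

From f = (1 − cos θ)/2: cos θ = 1 − 2×0.18 = 0.640; arccos → 50.2°.
Waxing ⇒ before full, so θ = 50.2°.

50°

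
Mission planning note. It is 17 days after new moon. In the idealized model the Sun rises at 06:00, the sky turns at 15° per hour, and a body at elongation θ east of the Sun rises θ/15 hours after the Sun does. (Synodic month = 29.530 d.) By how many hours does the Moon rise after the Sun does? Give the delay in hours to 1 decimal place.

13.8 h

Phase angle: θ = 360°·(17 d)/(29.530 d) = 207.2°.
At 15° of sky rotation per hour, 207.2° corresponds to a 13.82 h lag.
So the Moon rises 13.82 h after the Sun.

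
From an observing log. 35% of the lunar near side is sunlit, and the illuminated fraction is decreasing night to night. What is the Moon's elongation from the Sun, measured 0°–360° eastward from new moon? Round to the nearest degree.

Invert f = (1 − cos θ)/2 to get cos θ = 1 − 2(0.35) = 0.300, hence θ₀ = arccos 0.300 = 72.5°.
A waning Moon lies in 180°–360°, so θ = 360° − 72.5° = 287.5°.

287°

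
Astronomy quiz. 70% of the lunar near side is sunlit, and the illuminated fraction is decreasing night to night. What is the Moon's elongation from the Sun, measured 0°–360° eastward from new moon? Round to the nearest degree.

From f = (1 − cos θ)/2: cos θ = 1 − 2×0.70 = -0.400; arccos → 113.6°.
Waning ⇒ past full, so θ = 360° − 113.6° = 246.4°.

246°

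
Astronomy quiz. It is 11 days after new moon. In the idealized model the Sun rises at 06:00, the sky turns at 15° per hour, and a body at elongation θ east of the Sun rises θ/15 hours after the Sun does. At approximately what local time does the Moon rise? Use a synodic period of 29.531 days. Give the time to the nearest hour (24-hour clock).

The Moon has covered 11/29.531 of its cycle, so θ ≈ 360° × 11/29.531 = 134.1°.
The Moon trails the Sun by θ/15 = 134.1/15 ≈ 8.94 hours.
06:00 + 8.94 h ≈ 14:56 → 15:00 to the nearest hour.

15:00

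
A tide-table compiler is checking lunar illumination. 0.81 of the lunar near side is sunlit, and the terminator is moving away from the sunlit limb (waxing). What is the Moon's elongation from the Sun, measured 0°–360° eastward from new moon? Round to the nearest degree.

cos θ = 1 − 2f = -0.620, giving a principal value of 128.3°.
Waxing ⇒ before full, so θ = 128.3°.

128°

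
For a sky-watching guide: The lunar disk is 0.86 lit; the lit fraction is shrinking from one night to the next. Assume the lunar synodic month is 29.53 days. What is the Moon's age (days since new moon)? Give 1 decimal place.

18.4 days

cos θ = 1 − 2f = -0.720, giving a principal value of 136.1°.
Waning ⇒ past full, so θ = 360° − 136.1° = 223.9°.
That fraction of the synodic month is 223.9/360 × 29.53 d ≈ 18.37 d.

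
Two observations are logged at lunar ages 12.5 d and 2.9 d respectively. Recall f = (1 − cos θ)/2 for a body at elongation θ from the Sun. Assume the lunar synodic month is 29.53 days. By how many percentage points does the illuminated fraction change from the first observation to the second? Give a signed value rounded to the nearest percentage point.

First observation: θ = 360°·12.5/29.53 = 152.4°, so f = 0.943.
Second observation: θ = 35.4°, f = 0.092.
Δf = 0.092 − 0.943 = -0.851, i.e. -85 pp.

-85 percentage points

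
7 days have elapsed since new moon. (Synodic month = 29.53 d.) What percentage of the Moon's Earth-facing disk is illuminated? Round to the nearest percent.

The Moon has covered 7/29.53 of its cycle, so θ ≈ 360° × 7/29.53 = 85.3°.
Illuminated fraction = (1 − cos 85.3°)/2 = (1 − 0.081)/2 ≈ 0.459, so 46%.

46%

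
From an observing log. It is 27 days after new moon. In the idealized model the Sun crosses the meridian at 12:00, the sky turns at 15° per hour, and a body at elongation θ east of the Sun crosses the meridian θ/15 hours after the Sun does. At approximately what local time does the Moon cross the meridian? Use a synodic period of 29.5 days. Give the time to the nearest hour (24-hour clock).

Phase angle: θ = 360°·(27 d)/(29.5 d) = 329.5°.
Delay after the Sun = 329.5° / (15°/h) ≈ 21.97 h.
12:00 + 21.97 h ≈ 09:58 → 10:00 to the nearest hour.

10:00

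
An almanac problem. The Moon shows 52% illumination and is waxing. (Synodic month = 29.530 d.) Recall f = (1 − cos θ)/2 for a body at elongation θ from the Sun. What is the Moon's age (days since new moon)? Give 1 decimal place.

7.6 days

cos θ = 1 − 2f = -0.040, giving a principal value of 92.3°.
Waxing ⇒ before full, so θ = 92.3°.
Age = 29.530 × 92.3°/360° ≈ 7.57 days.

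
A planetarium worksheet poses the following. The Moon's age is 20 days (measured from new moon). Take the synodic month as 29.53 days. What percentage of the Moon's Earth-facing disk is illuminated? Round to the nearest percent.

72%

The Moon has covered 20/29.53 of its cycle, so θ ≈ 360° × 20/29.53 = 243.8°.
Illuminated fraction = (1 − cos 243.8°)/2 = (1 − (-0.441))/2 ≈ 0.721, so 72%.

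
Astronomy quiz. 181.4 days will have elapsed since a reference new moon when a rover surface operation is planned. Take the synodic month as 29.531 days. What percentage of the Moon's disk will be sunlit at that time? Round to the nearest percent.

Reduce mod P: 181.4 − 6×29.531 = 4.21 d into the current lunation.
Elongation θ = 360° × 4.21/29.531 ≈ 51.4°.
With cos θ = 0.624, the lit fraction is (1 − 0.624)/2 ≈ 0.188, so 19%.

19%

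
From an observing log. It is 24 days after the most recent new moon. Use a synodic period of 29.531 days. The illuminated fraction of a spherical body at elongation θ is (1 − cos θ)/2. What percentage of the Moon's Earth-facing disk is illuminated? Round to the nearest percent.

Phase angle: θ = 360°·(24 d)/(29.531 d) = 292.6°.
cos 292.6° = 0.384, so f = (1 − 0.384)/2 = 0.308, so 31%.

31%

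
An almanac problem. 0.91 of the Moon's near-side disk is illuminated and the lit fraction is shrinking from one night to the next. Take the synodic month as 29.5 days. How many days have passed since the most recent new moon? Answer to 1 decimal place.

17.6 days

From f = (1 − cos θ)/2: cos θ = 1 − 2×0.91 = -0.820; arccos → 145.1°.
A waning Moon lies in 180°–360°, so θ = 360° − 145.1° = 214.9°.
At 360°/29.5 d per day, 214.9° corresponds to 17.61 days.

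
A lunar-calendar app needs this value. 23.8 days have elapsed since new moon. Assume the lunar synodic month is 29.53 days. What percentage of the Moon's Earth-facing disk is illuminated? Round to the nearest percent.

Elongation θ = 360° × 23.8/29.53 ≈ 290.1°.
With cos θ = 0.344, the lit fraction is (1 − 0.344)/2 ≈ 0.328, so 33%.

33%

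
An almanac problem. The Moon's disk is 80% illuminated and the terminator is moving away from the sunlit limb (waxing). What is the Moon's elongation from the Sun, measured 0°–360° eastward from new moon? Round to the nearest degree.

127°

Invert f = (1 − cos θ)/2 to get cos θ = 1 − 2(0.80) = -0.600, hence θ₀ = arccos -0.600 = 126.9°.
The Moon is waxing (0°–180°), so θ = 126.9° directly.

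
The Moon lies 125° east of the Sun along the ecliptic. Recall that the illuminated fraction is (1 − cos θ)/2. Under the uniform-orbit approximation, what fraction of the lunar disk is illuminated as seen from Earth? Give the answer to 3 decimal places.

f = (1 − cos 125°)/2 = (1 − (-0.574))/2 ≈ 0.787.

0.787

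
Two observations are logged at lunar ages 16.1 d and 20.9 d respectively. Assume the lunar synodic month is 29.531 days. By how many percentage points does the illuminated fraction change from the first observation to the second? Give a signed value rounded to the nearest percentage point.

-35 pp

θ₁ = 360° × 16.1/29.531 = 196.3°, f₁ = (1 − cos θ₁)/2 = 0.980.
θ₂ = 360° × 20.9/29.531 = 254.8°, f₂ = (1 − cos θ₂)/2 = 0.631.
Change = f₂ − f₁ = -0.349 → -35 percentage points.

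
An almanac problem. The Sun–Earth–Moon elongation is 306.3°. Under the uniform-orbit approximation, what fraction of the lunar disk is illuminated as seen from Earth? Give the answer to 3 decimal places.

f = (1 − cos 306.3°)/2 = (1 − 0.592)/2 ≈ 0.204.

0.204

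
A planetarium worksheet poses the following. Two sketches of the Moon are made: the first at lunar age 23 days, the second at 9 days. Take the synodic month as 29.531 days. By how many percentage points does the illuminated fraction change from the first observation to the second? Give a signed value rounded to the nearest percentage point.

+26 pp

First observation: θ = 360°·23/29.531 = 280.4°, so f = 0.410.
Second observation: θ = 109.7°, f = 0.669.
Δf = 0.669 − 0.410 = +0.259, i.e. +26 pp.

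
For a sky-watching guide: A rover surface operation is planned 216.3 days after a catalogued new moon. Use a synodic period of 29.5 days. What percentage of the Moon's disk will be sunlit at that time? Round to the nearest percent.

75%

216.3/29.5 = 7.332 lunations, so 7 complete cycles and 9.80 d into the next.
Elongation θ = 360° × 9.80/29.5 ≈ 119.6°.
Illuminated fraction = (1 − cos 119.6°)/2 = (1 − (-0.494))/2 ≈ 0.747, so 75%.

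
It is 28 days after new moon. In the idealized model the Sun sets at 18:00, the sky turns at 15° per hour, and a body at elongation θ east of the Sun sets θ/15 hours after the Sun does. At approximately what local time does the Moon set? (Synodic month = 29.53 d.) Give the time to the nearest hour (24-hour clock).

17:00

Phase angle: θ = 360°·(28 d)/(29.53 d) = 341.3°.
At 15° of sky rotation per hour, 341.3° corresponds to a 22.76 h lag.
18:00 + 22.76 h ≈ 16:45 → 17:00 to the nearest hour.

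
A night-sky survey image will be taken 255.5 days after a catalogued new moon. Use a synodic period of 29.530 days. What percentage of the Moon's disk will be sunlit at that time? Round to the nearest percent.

255.5/29.530 = 8.652 lunations, so 8 complete cycles and 19.26 d into the next.
Elongation θ = 360° × 19.26/29.530 ≈ 234.8°.
Illuminated fraction = (1 − cos 234.8°)/2 = (1 − (-0.576))/2 ≈ 0.788, so 79%.

79%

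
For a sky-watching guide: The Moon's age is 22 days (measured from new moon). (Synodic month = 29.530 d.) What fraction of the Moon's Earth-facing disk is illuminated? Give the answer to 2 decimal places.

Elongation θ = 360° × 22/29.530 ≈ 268.2°.
With cos θ = (-0.031), the lit fraction is (1 − (-0.031))/2 ≈ 0.516.

0.52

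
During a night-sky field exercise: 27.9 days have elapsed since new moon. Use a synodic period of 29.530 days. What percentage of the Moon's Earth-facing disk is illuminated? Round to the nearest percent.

Phase angle: θ = 360°·(27.9 d)/(29.530 d) = 340.1°.
With cos θ = 0.940, the lit fraction is (1 − 0.940)/2 ≈ 0.030, so 3%.

3%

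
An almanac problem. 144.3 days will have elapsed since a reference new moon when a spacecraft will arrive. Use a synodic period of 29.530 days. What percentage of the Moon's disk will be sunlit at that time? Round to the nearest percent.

144.3/29.530 = 4.887 lunations, so 4 complete cycles and 26.18 d into the next.
The Moon has covered 26.18/29.530 of its cycle, so θ ≈ 360° × 26.18/29.530 = 319.2°.
cos 319.2° = 0.757, so f = (1 − 0.757)/2 = 0.122, so 12%.

12%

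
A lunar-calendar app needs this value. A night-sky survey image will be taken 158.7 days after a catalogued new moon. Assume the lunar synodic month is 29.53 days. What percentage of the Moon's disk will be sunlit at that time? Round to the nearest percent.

85%

158.7 d spans 5 complete synodic months (5 × 29.53 = 147.65 d) plus 11.05 d.
Phase angle: θ = 360°·(11.05 d)/(29.53 d) = 134.7°.
With cos θ = (-0.704), the lit fraction is (1 − (-0.704))/2 ≈ 0.852, so 85%.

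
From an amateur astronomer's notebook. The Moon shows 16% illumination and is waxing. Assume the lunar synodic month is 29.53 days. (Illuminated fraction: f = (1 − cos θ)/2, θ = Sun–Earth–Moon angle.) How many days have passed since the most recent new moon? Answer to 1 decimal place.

3.9 days

From f = (1 − cos θ)/2: cos θ = 1 − 2×0.16 = 0.680; arccos → 47.2°.
Before full moon the principal value applies: θ = 47.2°.
Age = 29.53 × 47.2°/360° ≈ 3.87 days.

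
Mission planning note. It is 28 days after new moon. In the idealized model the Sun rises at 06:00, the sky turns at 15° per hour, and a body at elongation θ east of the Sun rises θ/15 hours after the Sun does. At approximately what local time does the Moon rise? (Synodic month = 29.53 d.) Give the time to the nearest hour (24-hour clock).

05:00

Phase angle: θ = 360°·(28 d)/(29.53 d) = 341.3°.
The Moon trails the Sun by θ/15 = 341.3/15 ≈ 22.76 hours.
06:00 + 22.76 h ≈ 04:45 → 05:00 to the nearest hour.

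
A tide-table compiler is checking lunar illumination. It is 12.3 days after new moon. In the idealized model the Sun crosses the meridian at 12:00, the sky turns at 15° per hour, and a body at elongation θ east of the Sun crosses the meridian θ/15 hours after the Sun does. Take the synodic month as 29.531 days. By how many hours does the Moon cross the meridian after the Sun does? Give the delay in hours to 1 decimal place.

10.0 h

The Moon has covered 12.3/29.531 of its cycle, so θ ≈ 360° × 12.3/29.531 = 149.9°.
At 15° of sky rotation per hour, 149.9° corresponds to a 10.00 h lag.
So the Moon crosses the meridian 10.00 h after the Sun.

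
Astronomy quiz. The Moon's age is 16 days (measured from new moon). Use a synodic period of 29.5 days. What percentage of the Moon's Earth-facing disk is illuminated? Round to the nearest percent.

98%

Elongation θ = 360° × 16/29.5 ≈ 195.3°.
With cos θ = (-0.965), the lit fraction is (1 − (-0.965))/2 ≈ 0.982, so 98%.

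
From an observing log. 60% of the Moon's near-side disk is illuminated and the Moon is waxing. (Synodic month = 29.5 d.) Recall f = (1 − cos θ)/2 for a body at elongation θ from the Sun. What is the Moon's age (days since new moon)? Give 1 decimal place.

cos θ = 1 − 2f = -0.200, giving a principal value of 101.5°.
Before full moon the principal value applies: θ = 101.5°.
At 360°/29.5 d per day, 101.5° corresponds to 8.32 days.

8.3 days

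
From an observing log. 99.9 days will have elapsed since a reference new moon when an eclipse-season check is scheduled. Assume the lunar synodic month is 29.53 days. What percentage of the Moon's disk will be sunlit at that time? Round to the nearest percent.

Reduce mod P: 99.9 − 3×29.53 = 11.31 d into the current lunation.
Elongation θ = 360° × 11.31/29.53 ≈ 137.9°.
With cos θ = (-0.742), the lit fraction is (1 − (-0.742))/2 ≈ 0.871, so 87%.

87%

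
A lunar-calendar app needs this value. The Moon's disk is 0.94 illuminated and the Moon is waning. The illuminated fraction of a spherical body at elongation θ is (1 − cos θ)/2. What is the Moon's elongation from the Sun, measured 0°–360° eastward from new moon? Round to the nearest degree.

208°

cos θ = 1 − 2f = -0.880, giving a principal value of 151.6°.
A waning Moon lies in 180°–360°, so θ = 360° − 151.6° = 208.4°.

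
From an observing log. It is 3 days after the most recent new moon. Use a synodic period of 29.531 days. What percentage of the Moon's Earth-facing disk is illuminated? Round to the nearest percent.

Phase angle: θ = 360°·(3 d)/(29.531 d) = 36.6°.
cos 36.6° = 0.803, so f = (1 − 0.803)/2 = 0.098, so 10%.

10%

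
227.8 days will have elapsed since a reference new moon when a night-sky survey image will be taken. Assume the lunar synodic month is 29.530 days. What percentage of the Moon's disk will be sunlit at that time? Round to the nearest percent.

61%

227.8 d spans 7 complete synodic months (7 × 29.530 = 206.71 d) plus 21.09 d.
The Moon has covered 21.09/29.530 of its cycle, so θ ≈ 360° × 21.09/29.530 = 257.1°.
cos 257.1° = (-0.223), so f = (1 − (-0.223))/2 = 0.612, so 61%.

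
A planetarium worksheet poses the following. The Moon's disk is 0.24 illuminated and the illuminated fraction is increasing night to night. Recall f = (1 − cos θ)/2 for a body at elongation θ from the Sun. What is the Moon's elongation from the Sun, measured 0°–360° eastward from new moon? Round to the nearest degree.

Invert f = (1 − cos θ)/2 to get cos θ = 1 − 2(0.24) = 0.520, hence θ₀ = arccos 0.520 = 58.7°.
The Moon is waxing (0°–180°), so θ = 58.7° directly.

59°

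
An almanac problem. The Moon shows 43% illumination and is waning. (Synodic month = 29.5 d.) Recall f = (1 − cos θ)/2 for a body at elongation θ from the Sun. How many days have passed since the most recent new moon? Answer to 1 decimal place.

Invert f = (1 − cos θ)/2 to get cos θ = 1 − 2(0.43) = 0.140, hence θ₀ = arccos 0.140 = 82.0°.
Waning ⇒ past full, so θ = 360° − 82.0° = 278.0°.
That fraction of the synodic month is 278.0/360 × 29.5 d ≈ 22.78 d.

22.8 days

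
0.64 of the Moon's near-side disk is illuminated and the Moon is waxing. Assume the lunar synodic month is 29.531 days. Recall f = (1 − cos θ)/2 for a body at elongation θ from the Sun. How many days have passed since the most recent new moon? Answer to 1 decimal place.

8.7 days

cos θ = 1 − 2f = -0.280, giving a principal value of 106.3°.
Waxing ⇒ before full, so θ = 106.3°.
At 360°/29.531 d per day, 106.3° corresponds to 8.72 days.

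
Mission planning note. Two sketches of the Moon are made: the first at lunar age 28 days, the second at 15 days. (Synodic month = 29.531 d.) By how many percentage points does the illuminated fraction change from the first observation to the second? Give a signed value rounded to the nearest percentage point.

+97 percentage points

First observation: θ = 360°·28/29.531 = 341.3°, so f = 0.026.
Second observation: θ = 182.9°, f = 0.999.
Δf = 0.999 − 0.026 = +0.973, i.e. +97 pp.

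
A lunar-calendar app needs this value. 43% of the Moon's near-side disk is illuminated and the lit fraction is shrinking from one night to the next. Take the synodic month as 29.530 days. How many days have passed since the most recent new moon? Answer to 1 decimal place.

22.8 days

Invert f = (1 − cos θ)/2 to get cos θ = 1 − 2(0.43) = 0.140, hence θ₀ = arccos 0.140 = 82.0°.
Waning ⇒ past full, so θ = 360° − 82.0° = 278.0°.
That fraction of the synodic month is 278.0/360 × 29.530 d ≈ 22.81 d.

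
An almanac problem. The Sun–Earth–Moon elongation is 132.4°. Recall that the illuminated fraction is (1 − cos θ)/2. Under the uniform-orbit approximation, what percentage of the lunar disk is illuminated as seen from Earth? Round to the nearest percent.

Half-versine of 132.4°: (1 − (-0.674))/2 = 0.837, i.e. 84%.

84%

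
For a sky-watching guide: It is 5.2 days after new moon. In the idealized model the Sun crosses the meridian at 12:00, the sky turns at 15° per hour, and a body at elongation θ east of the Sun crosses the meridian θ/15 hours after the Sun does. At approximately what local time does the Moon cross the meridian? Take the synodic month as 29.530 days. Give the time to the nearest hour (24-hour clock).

Phase angle: θ = 360°·(5.2 d)/(29.530 d) = 63.4°.
The Moon trails the Sun by θ/15 = 63.4/15 ≈ 4.23 hours.
12:00 + 4.23 h ≈ 16:14 → 16:00 to the nearest hour.

16:00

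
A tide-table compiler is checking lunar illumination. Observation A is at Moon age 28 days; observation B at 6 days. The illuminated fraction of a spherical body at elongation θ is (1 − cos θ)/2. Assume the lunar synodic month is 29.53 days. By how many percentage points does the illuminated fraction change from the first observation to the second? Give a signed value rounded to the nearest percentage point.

θ₁ = 360° × 28/29.53 = 341.3°, f₁ = (1 − cos θ₁)/2 = 0.026.
θ₂ = 360° × 6/29.53 = 73.1°, f₂ = (1 − cos θ₂)/2 = 0.355.
Change = f₂ − f₁ = +0.329 → +33 percentage points.

+33 percentage points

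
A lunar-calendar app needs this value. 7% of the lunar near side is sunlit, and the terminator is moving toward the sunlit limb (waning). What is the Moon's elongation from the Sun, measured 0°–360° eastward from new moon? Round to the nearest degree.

329°

Invert f = (1 − cos θ)/2 to get cos θ = 1 − 2(0.07) = 0.860, hence θ₀ = arccos 0.860 = 30.7°.
Waning ⇒ past full, so θ = 360° − 30.7° = 329.3°.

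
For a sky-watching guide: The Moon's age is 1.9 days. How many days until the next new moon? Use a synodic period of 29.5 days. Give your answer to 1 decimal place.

27.6 days

The next new moon completes the synodic month: 29.5 − 1.9 = 27.600 days.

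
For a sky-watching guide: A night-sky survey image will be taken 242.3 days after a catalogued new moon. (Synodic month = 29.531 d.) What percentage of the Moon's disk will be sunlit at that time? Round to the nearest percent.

36%

242.3/29.531 = 8.205 lunations, so 8 complete cycles and 6.05 d into the next.
Phase angle: θ = 360°·(6.05 d)/(29.531 d) = 73.8°.
With cos θ = 0.279, the lit fraction is (1 − 0.279)/2 ≈ 0.360, so 36%.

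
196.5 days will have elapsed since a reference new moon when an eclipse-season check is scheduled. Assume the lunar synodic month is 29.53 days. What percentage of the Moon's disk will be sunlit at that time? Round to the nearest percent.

Reduce mod P: 196.5 − 6×29.53 = 19.32 d into the current lunation.
The Moon has covered 19.32/29.53 of its cycle, so θ ≈ 360° × 19.32/29.53 = 235.5°.
With cos θ = (-0.566), the lit fraction is (1 − (-0.566))/2 ≈ 0.783, so 78%.

78%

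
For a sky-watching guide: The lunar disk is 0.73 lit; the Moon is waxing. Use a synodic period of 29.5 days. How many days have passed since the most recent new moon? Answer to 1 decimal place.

Invert f = (1 − cos θ)/2 to get cos θ = 1 − 2(0.73) = -0.460, hence θ₀ = arccos -0.460 = 117.4°.
Before full moon the principal value applies: θ = 117.4°.
Age = 29.5 × 117.4°/360° ≈ 9.62 days.

9.6 days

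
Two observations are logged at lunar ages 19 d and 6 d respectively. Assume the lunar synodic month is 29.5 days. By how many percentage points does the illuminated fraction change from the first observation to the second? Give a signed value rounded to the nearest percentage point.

θ₁ = 360° × 19/29.5 = 231.9°, f₁ = (1 − cos θ₁)/2 = 0.809.
θ₂ = 360° × 6/29.5 = 73.2°, f₂ = (1 − cos θ₂)/2 = 0.356.
Change = f₂ − f₁ = -0.453 → -45 percentage points.

-45 pp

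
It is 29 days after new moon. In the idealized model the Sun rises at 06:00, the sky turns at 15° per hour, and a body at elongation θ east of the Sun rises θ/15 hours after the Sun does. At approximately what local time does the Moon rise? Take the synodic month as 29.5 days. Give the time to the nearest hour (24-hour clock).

The Moon has covered 29/29.5 of its cycle, so θ ≈ 360° × 29/29.5 = 353.9°.
Delay after the Sun = 353.9° / (15°/h) ≈ 23.59 h.
06:00 + 23.59 h ≈ 05:36 → 06:00 to the nearest hour.

06:00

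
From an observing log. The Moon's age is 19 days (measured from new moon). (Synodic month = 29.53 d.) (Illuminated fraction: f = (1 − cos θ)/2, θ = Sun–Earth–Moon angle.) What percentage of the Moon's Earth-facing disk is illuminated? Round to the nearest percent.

81%

Phase angle: θ = 360°·(19 d)/(29.53 d) = 231.6°.
With cos θ = (-0.621), the lit fraction is (1 − (-0.621))/2 ≈ 0.810, so 81%.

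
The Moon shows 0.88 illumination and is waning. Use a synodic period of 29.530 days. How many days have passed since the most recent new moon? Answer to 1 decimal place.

From f = (1 − cos θ)/2: cos θ = 1 − 2×0.88 = -0.760; arccos → 139.5°.
Since the Moon is past full (waning), take the reflex angle: θ = 360° − 139.5° = 220.5°.
Age = 29.530 × 220.5°/360° ≈ 18.09 days.

18.1 days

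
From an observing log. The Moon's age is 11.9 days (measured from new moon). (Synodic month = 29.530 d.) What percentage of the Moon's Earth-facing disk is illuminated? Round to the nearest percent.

91%

Elongation θ = 360° × 11.9/29.530 ≈ 145.1°.
With cos θ = (-0.820), the lit fraction is (1 − (-0.820))/2 ≈ 0.910, so 91%.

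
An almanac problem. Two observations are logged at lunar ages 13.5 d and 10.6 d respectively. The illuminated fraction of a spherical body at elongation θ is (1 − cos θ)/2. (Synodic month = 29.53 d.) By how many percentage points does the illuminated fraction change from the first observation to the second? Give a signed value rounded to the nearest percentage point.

-17 pp

First observation: θ = 360°·13.5/29.53 = 164.6°, so f = 0.982.
Second observation: θ = 129.2°, f = 0.816.
Δf = 0.816 − 0.982 = -0.166, i.e. -17 pp.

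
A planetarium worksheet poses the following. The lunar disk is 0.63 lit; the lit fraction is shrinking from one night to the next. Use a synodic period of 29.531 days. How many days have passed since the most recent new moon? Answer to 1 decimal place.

cos θ = 1 − 2f = -0.260, giving a principal value of 105.1°.
Since the Moon is past full (waning), take the reflex angle: θ = 360° − 105.1° = 254.9°.
Age = 29.531 × 254.9°/360° ≈ 20.91 days.

20.9 days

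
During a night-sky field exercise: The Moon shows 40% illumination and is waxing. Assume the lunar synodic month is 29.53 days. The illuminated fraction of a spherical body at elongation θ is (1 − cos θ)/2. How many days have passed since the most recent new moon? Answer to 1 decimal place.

From f = (1 − cos θ)/2: cos θ = 1 − 2×0.40 = 0.200; arccos → 78.5°.
The Moon is waxing (0°–180°), so θ = 78.5° directly.
Age = 29.53 × 78.5°/360° ≈ 6.44 days.

6.4 days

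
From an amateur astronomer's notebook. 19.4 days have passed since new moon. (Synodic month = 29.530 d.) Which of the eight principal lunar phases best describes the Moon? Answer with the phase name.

waning gibbous

At 19.4/29.530 of the cycle, θ ≈ 237° — the waning gibbous range.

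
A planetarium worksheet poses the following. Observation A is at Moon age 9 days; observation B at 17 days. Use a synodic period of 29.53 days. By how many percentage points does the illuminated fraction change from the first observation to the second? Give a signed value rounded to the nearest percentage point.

First observation: θ = 360°·9/29.53 = 109.7°, so f = 0.669.
Second observation: θ = 207.2°, f = 0.945.
Δf = 0.945 − 0.669 = +0.276, i.e. +28 pp.

+28 percentage points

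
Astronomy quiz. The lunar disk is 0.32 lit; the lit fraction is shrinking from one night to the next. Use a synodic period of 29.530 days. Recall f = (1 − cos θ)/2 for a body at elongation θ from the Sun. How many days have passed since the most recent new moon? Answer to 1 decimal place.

cos θ = 1 − 2f = 0.360, giving a principal value of 68.9°.
A waning Moon lies in 180°–360°, so θ = 360° − 68.9° = 291.1°.
That fraction of the synodic month is 291.1/360 × 29.530 d ≈ 23.88 d.

23.9 days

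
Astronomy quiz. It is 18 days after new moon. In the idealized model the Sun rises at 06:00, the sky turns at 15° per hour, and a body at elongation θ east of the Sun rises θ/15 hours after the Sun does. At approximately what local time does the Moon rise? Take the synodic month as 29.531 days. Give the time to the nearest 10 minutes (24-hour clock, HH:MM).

20:40

Elongation θ = 360° × 18/29.531 ≈ 219.4°.
Delay after the Sun = 219.4° / (15°/h) ≈ 14.63 h.
06:00 + 14.629 h ≈ 20:38 → 20:40 to the nearest ten minutes.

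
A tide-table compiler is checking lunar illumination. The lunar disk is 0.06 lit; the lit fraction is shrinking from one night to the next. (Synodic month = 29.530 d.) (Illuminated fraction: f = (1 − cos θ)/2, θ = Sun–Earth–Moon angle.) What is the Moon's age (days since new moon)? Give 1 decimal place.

27.2 days

From f = (1 − cos θ)/2: cos θ = 1 − 2×0.06 = 0.880; arccos → 28.4°.
Since the Moon is past full (waning), take the reflex angle: θ = 360° − 28.4° = 331.6°.
Age = 29.530 × 331.6°/360° ≈ 27.20 days.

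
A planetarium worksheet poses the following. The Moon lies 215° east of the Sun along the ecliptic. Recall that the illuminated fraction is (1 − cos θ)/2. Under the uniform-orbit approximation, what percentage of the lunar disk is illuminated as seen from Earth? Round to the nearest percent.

f = (1 − cos 215°)/2 = (1 − (-0.819))/2 ≈ 0.910, i.e. 91%.

91%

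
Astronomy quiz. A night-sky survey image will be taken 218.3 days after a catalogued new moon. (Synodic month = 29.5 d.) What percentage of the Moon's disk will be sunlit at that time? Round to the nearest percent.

90%

218.3/29.5 = 7.400 lunations, so 7 complete cycles and 11.80 d into the next.
Phase angle: θ = 360°·(11.80 d)/(29.5 d) = 144.0°.
With cos θ = (-0.809), the lit fraction is (1 − (-0.809))/2 ≈ 0.905, so 90%.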